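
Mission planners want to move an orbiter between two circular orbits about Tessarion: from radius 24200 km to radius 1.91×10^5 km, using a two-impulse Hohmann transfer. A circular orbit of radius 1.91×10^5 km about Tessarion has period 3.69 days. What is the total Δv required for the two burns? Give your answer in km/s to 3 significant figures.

From Kepler's third law T² = 4π²r³/μ at r = 1.91×10^5 km, T = 3.69 days = 3.69 × 86400 s = 3.18816×10^5 s: μ = 4π²r³/T² = 2.70632×10^6 km³/s².
Semi-major axis of the transfer orbit: a_t = (24200 + 1.910×10^5)/2 = 1.076×10^5 km.
At r₁ the circular-orbit speed is v₁ = √(μ/r₁) = 10.575 km/s.
On the transfer ellipse at r₁, vis-viva equation gives v_p = √[μ(2/r₁ − 1/a_t)] = 14.089 km/s.
First burn Δv₁ = |v_p − v₁| = 3.514 km/s.
Circular speed at r₂: v₂ = √(μ/r₂) = 3.764 km/s.
Transfer-orbit speed at r₂: v_a = √[μ(2/r₂ − 1/a_t)] = 1.785 km/s.
Second burn Δv₂ = |v₂ − v_a| = 1.979 km/s.
Δv = Δv₁ + Δv₂ = 3.514 + 1.979 = 5.493 km/s.

Δv = 5.49 km/s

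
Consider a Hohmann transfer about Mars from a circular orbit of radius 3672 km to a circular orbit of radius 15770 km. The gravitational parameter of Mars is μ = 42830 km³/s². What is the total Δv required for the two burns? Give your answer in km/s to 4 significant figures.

Δv = 1.570 km/s

Transfer-ellipse semi-major axis a_t = (r₁ + r₂)/2 = (3672 + 15770)/2 = 9721 km.
Circular speed at r₁: v₁ = √(μ/r₁) = √(42830/3672) = 3.41525 km/s.
On the transfer ellipse at r₁, vis-viva gives v_p = √[μ(2/r₁ − 1/a_t)] = 4.34994 km/s.
First burn Δv₁ = |v_p − v₁| = 0.9347 km/s.
At r₂, v₂ = √(μ/r₂) = 1.6480 km/s.
Transfer-orbit speed at r₂: v_a = √[μ(2/r₂ − 1/a_t)] = 1.0129 km/s.
Second burn Δv₂ = |v₂ − v_a| = 0.6351 km/s.
Total Δv = Δv₁ + Δv₂ = 1.570 km/s.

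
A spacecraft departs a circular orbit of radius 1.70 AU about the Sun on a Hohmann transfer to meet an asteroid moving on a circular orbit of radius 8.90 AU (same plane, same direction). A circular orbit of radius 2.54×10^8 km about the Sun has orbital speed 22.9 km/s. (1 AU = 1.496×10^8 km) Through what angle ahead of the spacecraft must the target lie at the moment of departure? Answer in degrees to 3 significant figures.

From the circular-orbit relation v² = μ/r at r = 2.54×10^8 km: μ = v²r = (22.9)² × 2.54×10^8 = 1.33200×10^11 km³/s².
In km: r₁ = 1.70 × 1.496×10^8 = 2.5432×10^8 km; r₂ = 8.90 × 1.496×10^8 = 1.33144×10^9 km.
The Hohmann ellipse has a_t = (r₁ + r₂)/2 = 7.9288×10^8 km.
Transfer time t = π√(a_t³/μ) = 1.9218×10^8 s.
Target angular speed ω₂ = √(μ/r₂³) = 7.5122×10^-9 rad/s.
Angle swept by the target during transfer: ω₂·t = 1.4437 rad = 82.72°.
The spacecraft traverses 180° on the transfer ellipse, so the target must lead by 180° − 82.72° = 97.3°.

φ = 97.3°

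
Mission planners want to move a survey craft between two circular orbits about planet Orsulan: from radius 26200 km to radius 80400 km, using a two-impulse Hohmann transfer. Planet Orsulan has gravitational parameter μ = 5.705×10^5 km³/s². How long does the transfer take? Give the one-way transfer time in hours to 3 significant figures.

t = 14.2 hours

The Hohmann ellipse has a_t = (r₁ + r₂)/2 = 53300 km.
Transfer time t = π√(a_t³/μ) = π√((53300)³ / 5.705×10^5) = 51180 s.
Converting: 51180 s ÷ 3600 s/hour = 14.2 hours.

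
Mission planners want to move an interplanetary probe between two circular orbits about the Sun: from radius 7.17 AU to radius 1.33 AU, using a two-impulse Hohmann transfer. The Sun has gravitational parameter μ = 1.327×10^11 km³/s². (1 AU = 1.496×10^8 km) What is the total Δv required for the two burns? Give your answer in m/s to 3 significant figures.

In km: r₁ = 7.17 × 1.496×10^8 = 1.072632×10^9 km; r₂ = 1.33 × 1.496×10^8 = 1.98968×10^8 km.
The Hohmann ellipse has a_t = (r₁ + r₂)/2 = 6.358×10^8 km.
Circular speed at r₁: v₁ = √(μ/r₁) = √(1.327×10^11/1.072632×10^9) = 11.123 km/s.
Transfer-orbit speed at r₁ (v² = μ(2/r − 1/a)): v_a = √[μ(2/r₁ − 1/a_t)] = 6.2222 km/s.
First burn Δv₁ = |v_a − v₁| = 4.901 km/s.
Circular speed at r₂: v₂ = √(μ/r₂) = 25.8252 km/s.
Transfer-orbit speed at r₂: v_p = √[μ(2/r₂ − 1/a_t)] = 33.5435 km/s.
Second burn Δv₂ = |v₂ − v_p| = 7.718 km/s.
Δv = Δv₁ + Δv₂ = 4.901 + 7.718 = 12.62 km/s.

Δv = 12600 m/s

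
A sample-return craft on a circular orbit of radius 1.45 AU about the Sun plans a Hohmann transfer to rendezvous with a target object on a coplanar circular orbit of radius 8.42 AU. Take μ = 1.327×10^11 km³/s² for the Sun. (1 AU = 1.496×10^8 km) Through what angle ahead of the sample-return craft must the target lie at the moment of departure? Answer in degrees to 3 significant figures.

φ = 99.2°

In km: r₁ = 1.45 × 1.496×10^8 = 2.1692×10^8 km; r₂ = 8.42 × 1.496×10^8 = 1.259632×10^9 km.
Transfer-ellipse semi-major axis a_t = (r₁ + r₂)/2 = (2.1692×10^8 + 1.259632×10^9)/2 = 7.38276×10^8 km.
The half-period of the transfer ellipse is t = π√(a_t³/μ) = 1.7300×10^8 s.
The target's mean motion on its circular orbit is ω₂ = √(μ/r₂³) = 8.1484×10^-9 rad/s.
Angle swept by the target during transfer: ω₂·t = 1.4097 rad = 80.77°.
The sample-return craft traverses 180° on the transfer ellipse, so the target must lead by 180° − 80.77° = 99.2°.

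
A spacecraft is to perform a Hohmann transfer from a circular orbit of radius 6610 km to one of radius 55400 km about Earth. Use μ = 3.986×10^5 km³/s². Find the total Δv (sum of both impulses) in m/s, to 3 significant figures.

The Hohmann ellipse has a_t = (r₁ + r₂)/2 = 31005 km.
At r₁ the circular-orbit speed is v₁ = √(μ/r₁) = 7.765 km/s.
Transfer-orbit speed at r₁ (v² = μ(2/r − 1/a)): v_p = √[μ(2/r₁ − 1/a_t)] = 10.38 km/s.
First burn Δv₁ = |v_p − v₁| = 2.615 km/s.
At r₂, v₂ = √(μ/r₂) = 2.6823 km/s.
Transfer-orbit speed at r₂: v_a = √[μ(2/r₂ − 1/a_t)] = 1.2385 km/s.
Second burn Δv₂ = |v₂ − v_a| = 1.444 km/s.
Total Δv = Δv₁ + Δv₂ = 4.059 km/s.

Δv = 4060 m/s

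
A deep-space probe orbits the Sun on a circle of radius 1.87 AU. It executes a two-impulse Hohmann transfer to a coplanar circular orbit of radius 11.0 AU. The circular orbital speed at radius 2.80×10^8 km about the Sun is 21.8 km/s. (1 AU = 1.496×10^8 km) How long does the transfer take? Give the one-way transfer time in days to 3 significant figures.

t = 2980 days

From the circular-orbit relation v² = μ/r at r = 2.80×10^8 km: μ = v²r = (21.8)² × 2.80×10^8 = 1.33067×10^11 km³/s².
In km: r₁ = 1.87 × 1.496×10^8 = 2.79752×10^8 km; r₂ = 11.0 × 1.496×10^8 = 1.6456×10^9 km.
Transfer-ellipse semi-major axis a_t = (r₁ + r₂)/2 = (2.79752×10^8 + 1.6456×10^9)/2 = 9.62676×10^8 km.
Half the transfer-orbit period gives t = π√(a_t³/μ) = 2.572×10^8 s.
Converting: 2.572×10^8 s ÷ 86400 s/day = 2980 days.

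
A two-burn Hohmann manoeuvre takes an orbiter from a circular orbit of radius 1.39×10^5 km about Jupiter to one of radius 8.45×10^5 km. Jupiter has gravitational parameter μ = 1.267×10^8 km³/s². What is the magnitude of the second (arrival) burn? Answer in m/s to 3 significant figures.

The Hohmann ellipse has a_t = (r₁ + r₂)/2 = 4.920×10^5 km.
On the circular orbit at r = 8.450×10^5 km, v_c = √(μ/r) = 12.245 km/s.
Transfer-orbit speed at the same r (vis-viva, a = a_t): v_t = √[μ(2/r − 1/a_t)] = 6.5086 km/s.
Δv₂ = |v_t − v_c| = |6.5086 − 12.245| = 5.736 km/s.

Δv₂ = 5740 m/s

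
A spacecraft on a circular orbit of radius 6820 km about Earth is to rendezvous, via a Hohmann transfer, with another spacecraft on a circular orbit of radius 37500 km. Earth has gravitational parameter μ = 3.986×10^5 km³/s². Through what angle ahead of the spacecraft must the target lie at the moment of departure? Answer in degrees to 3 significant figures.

Semi-major axis of the transfer orbit: a_t = (6820 + 37500)/2 = 22160 km.
The half-period of the transfer ellipse is t = π√(a_t³/μ) = 16415 s.
The target's mean motion on its circular orbit is ω₂ = √(μ/r₂³) = 8.6940×10^-5 rad/s.
Angle swept by the target during transfer: ω₂·t = 1.4271 rad = 81.77°.
Arrival is 180° from departure on the ellipse, so φ = 180° − 81.77° = 98.2°.

φ = 98.2°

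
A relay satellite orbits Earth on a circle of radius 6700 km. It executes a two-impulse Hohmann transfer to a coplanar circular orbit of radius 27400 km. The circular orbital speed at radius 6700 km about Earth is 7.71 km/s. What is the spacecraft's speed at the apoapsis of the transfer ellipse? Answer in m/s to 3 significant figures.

v = 2390 m/s

From the circular-orbit relation v² = μ/r at r = 6700 km: μ = v²r = (7.71)² × 6700 = 3.98275×10^5 km³/s².
The Hohmann ellipse has a_t = (r₁ + r₂)/2 = 17050 km.
The apoapsis of the transfer ellipse is at r = 27400 km.
Applying v² = μ(2/r − 1/a_t): v = 2.390 km/s.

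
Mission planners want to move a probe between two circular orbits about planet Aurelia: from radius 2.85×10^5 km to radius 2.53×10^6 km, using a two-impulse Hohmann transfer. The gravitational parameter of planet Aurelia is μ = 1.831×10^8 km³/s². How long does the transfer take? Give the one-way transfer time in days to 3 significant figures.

Semi-major axis of the transfer orbit: a_t = (2.850×10^5 + 2.530×10^6)/2 = 1.4075×10^6 km.
Half the transfer-orbit period gives t = π√(a_t³/μ) = 3.877×10^5 s.
Converting: 3.877×10^5 s ÷ 86400 s/day = 4.49 days.

t = 4.49 days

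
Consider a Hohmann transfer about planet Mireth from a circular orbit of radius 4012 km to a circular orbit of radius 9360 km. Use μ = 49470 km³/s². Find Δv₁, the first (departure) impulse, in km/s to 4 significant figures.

Δv₁ = 0.6433 km/s

The Hohmann ellipse has a_t = (r₁ + r₂)/2 = 6686 km.
On the circular orbit at r = 4012 km, v_c = √(μ/r) = 3.5115 km/s.
Transfer-orbit speed at the same r (vis-viva, a = a_t): v_t = √[μ(2/r − 1/a_t)] = 4.1548 km/s.
Δv₁ = |v_t − v_c| = |4.1548 − 3.5115| = 0.6433 km/s.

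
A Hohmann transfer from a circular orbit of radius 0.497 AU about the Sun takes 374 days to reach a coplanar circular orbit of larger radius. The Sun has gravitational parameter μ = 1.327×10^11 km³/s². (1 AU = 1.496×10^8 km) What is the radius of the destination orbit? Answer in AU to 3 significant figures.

In km: r₁ = 0.497 × 1.496×10^8 = 7.43512×10^7 km.
Transfer time t = 374 days = 3.23136×10^7 s, and t = π√(a_t³/μ).
So a_t = (μ t²/π²)^(1/3) = (1.327×10^11 × (3.23136×10^7)² / π²)^(1/3) = 2.4124×10^8 km.
Since a_t = (r₁ + r₂)/2, r₂ = 2a_t − r₁ = 2×2.4124×10^8 − 7.43512×10^7 = 4.081288×10^8 km.
In AU: r₂ = 4.081288×10^8 / 1.496×10^8 = 2.73 AU.

r₂ = 2.73 AU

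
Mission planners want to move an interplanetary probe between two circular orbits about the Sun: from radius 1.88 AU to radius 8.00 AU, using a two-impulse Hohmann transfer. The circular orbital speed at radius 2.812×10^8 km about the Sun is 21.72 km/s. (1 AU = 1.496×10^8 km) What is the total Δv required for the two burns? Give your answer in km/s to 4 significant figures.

Δv = 9.953 km/s

From the circular-orbit relation v² = μ/r at r = 2.812×10^8 km: μ = v²r = (21.72)² × 2.812×10^8 = 1.32658×10^11 km³/s².
In km: r₁ = 1.88 × 1.496×10^8 = 2.81248×10^8 km; r₂ = 8.00 × 1.496×10^8 = 1.1968×10^9 km.
The Hohmann ellipse has a_t = (r₁ + r₂)/2 = 7.39024×10^8 km.
At r₁ the circular-orbit speed is v₁ = √(μ/r₁) = 21.72 km/s.
On the transfer ellipse at r₁, vis-viva gives v_p = √[μ(2/r₁ − 1/a_t)] = 27.64 km/s.
First burn Δv₁ = |v_p − v₁| = 5.920 km/s.
Circular speed at r₂: v₂ = √(μ/r₂) = 10.528 km/s.
Transfer-orbit speed at r₂: v_a = √[μ(2/r₂ − 1/a_t)] = 6.4949 km/s.
Second burn Δv₂ = |v₂ − v_a| = 4.033 km/s.
Δv = Δv₁ + Δv₂ = 5.920 + 4.033 = 9.953 km/s.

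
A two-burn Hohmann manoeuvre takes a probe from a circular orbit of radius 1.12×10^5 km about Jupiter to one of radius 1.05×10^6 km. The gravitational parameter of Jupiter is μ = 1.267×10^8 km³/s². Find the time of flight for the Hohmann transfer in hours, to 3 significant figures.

Transfer-ellipse semi-major axis a_t = (r₁ + r₂)/2 = (1.120×10^5 + 1.050×10^6)/2 = 5.810×10^5 km.
Transfer time t = π√(a_t³/μ) = π√((5.810×10^5)³ / 1.267×10^8) = 1.236×10^5 s.
Converting: 1.236×10^5 s ÷ 3600 s/hour = 34.3 hours.

t = 34.3 hours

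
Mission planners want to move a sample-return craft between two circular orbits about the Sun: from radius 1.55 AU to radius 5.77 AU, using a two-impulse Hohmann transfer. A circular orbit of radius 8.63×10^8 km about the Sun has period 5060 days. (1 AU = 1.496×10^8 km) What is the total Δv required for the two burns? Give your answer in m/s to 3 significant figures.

Δv = 10400 m/s

From Kepler's third law T² = 4π²r³/μ at r = 8.63×10^8 km, T = 5060 days = 5060 × 86400 s = 4.37184×10^8 s: μ = 4π²r³/T² = 1.32759×10^11 km³/s².
In km: r₁ = 1.55 × 1.496×10^8 = 2.3188×10^8 km; r₂ = 5.77 × 1.496×10^8 = 8.63192×10^8 km.
Semi-major axis of the transfer orbit: a_t = (2.3188×10^8 + 8.63192×10^8)/2 = 5.47536×10^8 km.
Circular speed at r₁: v₁ = √(μ/r₁) = √(1.32759×10^11/2.3188×10^8) = 23.9277 km/s.
Transfer-orbit speed at r₁ (vis-viva): v_p = √[μ(2/r₁ − 1/a_t)] = 30.0433 km/s.
First burn Δv₁ = |v_p − v₁| = 6.116 km/s.
At r₂, v₂ = √(μ/r₂) = 12.402 km/s.
Transfer-orbit speed at r₂: v_a = √[μ(2/r₂ − 1/a_t)] = 8.0706 km/s.
Second burn Δv₂ = |v₂ − v_a| = 4.331 km/s.
Δv = Δv₁ + Δv₂ = 6.116 + 4.331 = 10.45 km/s.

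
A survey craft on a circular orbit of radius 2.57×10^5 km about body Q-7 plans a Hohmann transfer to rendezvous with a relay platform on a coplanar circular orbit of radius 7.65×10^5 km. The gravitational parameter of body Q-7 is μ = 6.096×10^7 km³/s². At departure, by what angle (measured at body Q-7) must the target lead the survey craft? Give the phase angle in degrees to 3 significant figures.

Transfer-ellipse semi-major axis a_t = (r₁ + r₂)/2 = (2.570×10^5 + 7.650×10^5)/2 = 5.110×10^5 km.
The half-period of the transfer ellipse is t = π√(a_t³/μ) = 1.4698×10^5 s.
The target's mean motion on its circular orbit is ω₂ = √(μ/r₂³) = 1.1669×10^-5 rad/s.
Angle swept by the target during transfer: ω₂·t = 1.7151 rad = 98.27°.
The survey craft traverses 180° on the transfer ellipse, so the target must lead by 180° − 98.27° = 81.7°.

φ = 81.7°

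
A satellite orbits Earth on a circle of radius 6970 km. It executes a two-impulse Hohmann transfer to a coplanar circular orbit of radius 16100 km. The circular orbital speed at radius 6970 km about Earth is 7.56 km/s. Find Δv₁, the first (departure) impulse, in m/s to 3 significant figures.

From the circular-orbit relation v² = μ/r at r = 6970 km: μ = v²r = (7.56)² × 6970 = 3.98361×10^5 km³/s².
Semi-major axis of the transfer orbit: a_t = (6970 + 16100)/2 = 11535 km.
Circular speed at r = 6970 km: v_c = √(μ/r) = 7.560 km/s.
Transfer-orbit speed at the same r (vis-viva, a = a_t): v_t = √[μ(2/r − 1/a_t)] = 8.932 km/s.
Δv₁ = |v_t − v_c| = |8.932 − 7.560| = 1.372 km/s.

Δv₁ = 1370 m/s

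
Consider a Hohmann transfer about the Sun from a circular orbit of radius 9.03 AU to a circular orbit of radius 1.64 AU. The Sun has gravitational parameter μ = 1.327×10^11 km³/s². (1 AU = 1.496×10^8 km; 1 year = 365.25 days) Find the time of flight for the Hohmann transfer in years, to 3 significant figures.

t = 6.16 years

In km: r₁ = 9.03 × 1.496×10^8 = 1.350888×10^9 km; r₂ = 1.64 × 1.496×10^8 = 2.45344×10^8 km.
Transfer-ellipse semi-major axis a_t = (r₁ + r₂)/2 = (1.350888×10^9 + 2.45344×10^8)/2 = 7.98116×10^8 km.
Half the transfer-orbit period gives t = π√(a_t³/μ) = 1.945×10^8 s.
Converting: 1.945×10^8 s ÷ 3.15576×10^7 s/year (365.25 × 86400) = 6.16 years.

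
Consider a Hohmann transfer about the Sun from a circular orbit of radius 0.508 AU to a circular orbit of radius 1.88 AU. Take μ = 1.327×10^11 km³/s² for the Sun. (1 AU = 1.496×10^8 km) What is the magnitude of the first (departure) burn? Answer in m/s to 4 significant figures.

Δv₁ = 10650 m/s

In km: r₁ = 0.508 × 1.496×10^8 = 7.59968×10^7 km; r₂ = 1.88 × 1.496×10^8 = 2.81248×10^8 km.
The Hohmann ellipse has a_t = (r₁ + r₂)/2 = 1.786224×10^8 km.
Circular speed at r = 7.59968×10^7 km: v_c = √(μ/r) = 41.787 km/s.
Transfer-orbit speed at the same r (vis-viva, a = a_t): v_t = √[μ(2/r − 1/a_t)] = 52.434 km/s.
Δv₁ = |v_t − v_c| = |52.434 − 41.787| = 10.65 km/s.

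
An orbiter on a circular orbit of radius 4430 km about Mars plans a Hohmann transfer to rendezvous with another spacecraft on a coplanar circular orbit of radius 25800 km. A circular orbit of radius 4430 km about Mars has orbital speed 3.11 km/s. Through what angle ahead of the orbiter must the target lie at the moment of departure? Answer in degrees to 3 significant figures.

From the circular-orbit relation v² = μ/r at r = 4430 km: μ = v²r = (3.11)² × 4430 = 42847.4 km³/s².
Semi-major axis of the transfer orbit: a_t = (4430 + 25800)/2 = 15115 km.
Transfer time t = π√(a_t³/μ) = 28203.3 s.
The target's mean motion on its circular orbit is ω₂ = √(μ/r₂³) = 4.99497×10^-5 rad/s.
Angle swept by the target during transfer: ω₂·t = 1.40875 rad = 80.72°.
The orbiter traverses 180° on the transfer ellipse, so the target must lead by 180° − 80.72° = 99.3°.

φ = 99.3°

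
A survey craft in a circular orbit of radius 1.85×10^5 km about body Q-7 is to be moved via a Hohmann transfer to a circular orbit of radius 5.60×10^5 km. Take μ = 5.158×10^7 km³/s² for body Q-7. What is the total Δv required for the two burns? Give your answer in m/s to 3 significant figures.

Semi-major axis of the transfer orbit: a_t = (1.850×10^5 + 5.600×10^5)/2 = 3.725×10^5 km.
Circular speed at r₁: v₁ = √(μ/r₁) = √(5.158×10^7/1.850×10^5) = 16.6976 km/s.
On the transfer ellipse at r₁, vis-viva equation gives v_p = √[μ(2/r₁ − 1/a_t)] = 20.4732 km/s.
First burn Δv₁ = |v_p − v₁| = 3.7756 km/s.
At r₂, v₂ = √(μ/r₂) = 9.59725 km/s.
Transfer-orbit speed at r₂: v_a = √[μ(2/r₂ − 1/a_t)] = 6.76347 km/s.
Second burn Δv₂ = |v₂ − v_a| = 2.8338 km/s.
Total Δv = Δv₁ + Δv₂ = 6.609 km/s.

Δv = 6610 m/s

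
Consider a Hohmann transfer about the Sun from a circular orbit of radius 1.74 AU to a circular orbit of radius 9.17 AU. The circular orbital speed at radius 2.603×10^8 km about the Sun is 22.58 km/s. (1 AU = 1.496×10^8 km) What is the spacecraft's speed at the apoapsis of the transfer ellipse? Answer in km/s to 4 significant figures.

From the circular-orbit relation v² = μ/r at r = 2.603×10^8 km: μ = v²r = (22.58)² × 2.603×10^8 = 1.32716×10^11 km³/s².
In km: r₁ = 1.74 × 1.496×10^8 = 2.60304×10^8 km; r₂ = 9.17 × 1.496×10^8 = 1.371832×10^9 km.
The Hohmann ellipse has a_t = (r₁ + r₂)/2 = 8.16068×10^8 km.
The apoapsis of the transfer ellipse is at r = 1.371832×10^9 km.
Vis-viva: v = √[μ(2/r − 1/a_t)] = √[1.32716×10^11 × (2/1.371832×10^9 − 1/8.16068×10^8)] = 5.555 km/s.

v = 5.555 km/s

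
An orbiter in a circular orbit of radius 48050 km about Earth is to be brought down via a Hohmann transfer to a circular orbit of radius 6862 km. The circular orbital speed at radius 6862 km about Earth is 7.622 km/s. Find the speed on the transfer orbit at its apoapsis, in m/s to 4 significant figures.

v = 1440 m/s

From the circular-orbit relation v² = μ/r at r = 6862 km: μ = v²r = (7.622)² × 6862 = 3.98647×10^5 km³/s².
Transfer-ellipse semi-major axis a_t = (r₁ + r₂)/2 = (48050 + 6862)/2 = 27456 km.
The apoapsis of the transfer ellipse is at r = 48050 km.
Vis-viva: v = √[μ(2/r − 1/a_t)] = √[3.98647×10^5 × (2/48050 − 1/27456)] = 1.440 km/s.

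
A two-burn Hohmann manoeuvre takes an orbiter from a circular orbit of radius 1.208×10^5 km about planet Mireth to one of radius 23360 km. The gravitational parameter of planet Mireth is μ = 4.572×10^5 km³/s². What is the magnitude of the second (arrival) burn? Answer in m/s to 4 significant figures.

Δv₂ = 1303 m/s

Transfer-ellipse semi-major axis a_t = (r₁ + r₂)/2 = (1.208×10^5 + 23360)/2 = 72080 km.
Circular speed at r = 23360 km: v_c = √(μ/r) = 4.424 km/s.
Transfer-orbit speed at the same r (vis-viva, a = a_t): v_t = √[μ(2/r − 1/a_t)] = 5.727 km/s.
Δv₂ = |v_t − v_c| = |5.727 − 4.424| = 1.303 km/s.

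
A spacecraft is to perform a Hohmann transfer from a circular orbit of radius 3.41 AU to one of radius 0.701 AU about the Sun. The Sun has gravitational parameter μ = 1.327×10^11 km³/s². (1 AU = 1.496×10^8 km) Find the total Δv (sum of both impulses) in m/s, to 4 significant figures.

Δv = 16950 m/s

In km: r₁ = 3.41 × 1.496×10^8 = 5.10136×10^8 km; r₂ = 0.701 × 1.496×10^8 = 1.048696×10^8 km.
Transfer-ellipse semi-major axis a_t = (r₁ + r₂)/2 = (5.10136×10^8 + 1.048696×10^8)/2 = 3.075028×10^8 km.
Circular speed at r₁: v₁ = √(μ/r₁) = √(1.327×10^11/5.10136×10^8) = 16.1284 km/s.
Transfer-orbit speed at r₁ (v² = μ(2/r − 1/a)): v_a = √[μ(2/r₁ − 1/a_t)] = 9.41874 km/s.
First burn Δv₁ = |v_a − v₁| = 6.7097 km/s.
At r₂, v₂ = √(μ/r₂) = 35.572 km/s.
Transfer-orbit speed at r₂: v_p = √[μ(2/r₂ − 1/a_t)] = 45.817 km/s.
Second burn Δv₂ = |v₂ − v_p| = 10.245 km/s.
Δv = Δv₁ + Δv₂ = 6.7097 + 10.245 = 16.95 km/s.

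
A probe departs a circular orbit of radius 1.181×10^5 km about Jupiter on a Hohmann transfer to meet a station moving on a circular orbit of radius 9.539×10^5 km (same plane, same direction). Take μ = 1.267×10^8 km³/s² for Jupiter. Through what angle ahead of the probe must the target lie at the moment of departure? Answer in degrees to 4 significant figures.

Transfer-ellipse semi-major axis a_t = (r₁ + r₂)/2 = (1.181×10^5 + 9.539×10^5)/2 = 5.360×10^5 km.
Transfer time t = π√(a_t³/μ) = 1.09524×10^5 s.
Target angular speed ω₂ = √(μ/r₂³) = 1.20819×10^-5 rad/s.
Angle swept by the target during transfer: ω₂·t = 1.3233 rad = 75.82°.
Arrival is 180° from departure on the ellipse, so φ = 180° − 75.82° = 104.2°.

φ = 104.2°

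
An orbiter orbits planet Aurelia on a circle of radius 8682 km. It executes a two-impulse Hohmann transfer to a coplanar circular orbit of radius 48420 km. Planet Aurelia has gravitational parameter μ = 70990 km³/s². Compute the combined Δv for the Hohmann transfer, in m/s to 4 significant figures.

Semi-major axis of the transfer orbit: a_t = (8682 + 48420)/2 = 28551 km.
At r₁ the circular-orbit speed is v₁ = √(μ/r₁) = 2.8595 km/s.
Transfer-orbit speed at r₁ (v² = μ(2/r − 1/a)): v_p = √[μ(2/r₁ − 1/a_t)] = 3.7238 km/s.
First burn Δv₁ = |v_p − v₁| = 0.8643 km/s.
At r₂, v₂ = √(μ/r₂) = 1.2108 km/s.
Transfer-orbit speed at r₂: v_a = √[μ(2/r₂ − 1/a_t)] = 0.66771 km/s.
Second burn Δv₂ = |v₂ − v_a| = 0.5431 km/s.
Δv = Δv₁ + Δv₂ = 0.8643 + 0.5431 = 1.407 km/s.

Δv = 1407 m/s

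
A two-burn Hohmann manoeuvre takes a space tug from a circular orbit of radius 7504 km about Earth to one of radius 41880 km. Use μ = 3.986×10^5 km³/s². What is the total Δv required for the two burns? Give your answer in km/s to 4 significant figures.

Δv = 3.588 km/s

The Hohmann ellipse has a_t = (r₁ + r₂)/2 = 24692 km.
At r₁ the circular-orbit speed is v₁ = √(μ/r₁) = 7.288 km/s.
On the transfer ellipse at r₁, vis-viva equation gives v_p = √[μ(2/r₁ − 1/a_t)] = 9.492 km/s.
First burn Δv₁ = |v_p − v₁| = 2.204 km/s.
At r₂, v₂ = √(μ/r₂) = 3.085 km/s.
Transfer-orbit speed at r₂: v_a = √[μ(2/r₂ − 1/a_t)] = 1.701 km/s.
Second burn Δv₂ = |v₂ − v_a| = 1.384 km/s.
Total Δv = Δv₁ + Δv₂ = 3.588 km/s.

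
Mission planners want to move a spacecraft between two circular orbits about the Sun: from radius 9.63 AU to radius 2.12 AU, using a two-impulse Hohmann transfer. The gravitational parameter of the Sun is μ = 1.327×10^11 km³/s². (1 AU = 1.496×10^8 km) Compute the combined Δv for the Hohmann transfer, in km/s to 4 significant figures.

In km: r₁ = 9.63 × 1.496×10^8 = 1.440648×10^9 km; r₂ = 2.12 × 1.496×10^8 = 3.17152×10^8 km.
Semi-major axis of the transfer orbit: a_t = (1.440648×10^9 + 3.17152×10^8)/2 = 8.789×10^8 km.
At r₁ the circular-orbit speed is v₁ = √(μ/r₁) = 9.5975 km/s.
Transfer-orbit speed at r₁ (vis-viva equation): v_a = √[μ(2/r₁ − 1/a_t)] = 5.7653 km/s.
First burn Δv₁ = |v_a − v₁| = 3.8322 km/s.
At r₂, v₂ = √(μ/r₂) = 20.4551 km/s.
Transfer-orbit speed at r₂: v_p = √[μ(2/r₂ − 1/a_t)] = 26.1885 km/s.
Second burn Δv₂ = |v₂ − v_p| = 5.7334 km/s.
Total Δv = Δv₁ + Δv₂ = 9.566 km/s.

Δv = 9.566 km/s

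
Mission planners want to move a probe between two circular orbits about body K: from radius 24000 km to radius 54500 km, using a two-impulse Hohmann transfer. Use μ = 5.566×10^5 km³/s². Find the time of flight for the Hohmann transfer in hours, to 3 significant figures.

Semi-major axis of the transfer orbit: a_t = (24000 + 54500)/2 = 39250 km.
Half the transfer-orbit period gives t = π√(a_t³/μ) = 32744 s.
Converting: 32744 s ÷ 3600 s/hour = 9.10 hours.

t = 9.10 hours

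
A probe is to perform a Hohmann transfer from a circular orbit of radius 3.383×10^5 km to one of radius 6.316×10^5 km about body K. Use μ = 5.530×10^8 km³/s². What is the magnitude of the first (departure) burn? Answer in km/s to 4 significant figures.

Semi-major axis of the transfer orbit: a_t = (3.383×10^5 + 6.316×10^5)/2 = 4.8495×10^5 km.
On the circular orbit at r = 3.383×10^5 km, v_c = √(μ/r) = 40.43 km/s.
Vis-viva on the transfer ellipse at r = 3.383×10^5 km gives v_t = √[μ(2/r − 1/a_t)] = 46.14 km/s.
Δv₁ = |v_t − v_c| = |46.14 − 40.43| = 5.710 km/s.

Δv₁ = 5.710 km/s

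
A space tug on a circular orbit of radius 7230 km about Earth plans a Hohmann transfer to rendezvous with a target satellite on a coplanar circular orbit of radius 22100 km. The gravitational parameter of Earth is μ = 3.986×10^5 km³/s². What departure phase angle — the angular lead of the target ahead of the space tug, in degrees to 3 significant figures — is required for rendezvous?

Semi-major axis of the transfer orbit: a_t = (7230 + 22100)/2 = 14665 km.
Transfer time t = π√(a_t³/μ) = 8837.0 s.
The target's mean motion on its circular orbit is ω₂ = √(μ/r₂³) = 1.9217×10^-4 rad/s.
Angle swept by the target during transfer: ω₂·t = 1.6982 rad = 97.30°.
The space tug traverses 180° on the transfer ellipse, so the target must lead by 180° − 97.30° = 82.7°.

φ = 82.7°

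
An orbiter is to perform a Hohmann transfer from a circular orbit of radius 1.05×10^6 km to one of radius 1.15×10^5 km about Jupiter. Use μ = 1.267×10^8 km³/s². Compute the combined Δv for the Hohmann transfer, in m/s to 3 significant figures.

Δv = 17500 m/s

Transfer-ellipse semi-major axis a_t = (r₁ + r₂)/2 = (1.050×10^6 + 1.150×10^5)/2 = 5.825×10^5 km.
At r₁ the circular-orbit speed is v₁ = √(μ/r₁) = 10.9848 km/s.
On the transfer ellipse at r₁, vis-viva gives v_a = √[μ(2/r₁ − 1/a_t)] = 4.88084 km/s.
First burn Δv₁ = |v_a − v₁| = 6.1040 km/s.
Circular speed at r₂: v₂ = √(μ/r₂) = 33.192 km/s.
Transfer-orbit speed at r₂: v_p = √[μ(2/r₂ − 1/a_t)] = 44.564 km/s.
Second burn Δv₂ = |v₂ − v_p| = 11.372 km/s.
Total Δv = Δv₁ + Δv₂ = 17.48 km/s.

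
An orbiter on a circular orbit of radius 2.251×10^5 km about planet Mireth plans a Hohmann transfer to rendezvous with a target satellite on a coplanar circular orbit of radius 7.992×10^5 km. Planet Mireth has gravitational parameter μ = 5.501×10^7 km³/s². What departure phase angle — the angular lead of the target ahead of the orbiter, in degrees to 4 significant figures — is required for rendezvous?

φ = 87.66°

Semi-major axis of the transfer orbit: a_t = (2.251×10^5 + 7.992×10^5)/2 = 5.1215×10^5 km.
The half-period of the transfer ellipse is t = π√(a_t³/μ) = 1.55248×10^5 s.
The target's mean motion on its circular orbit is ω₂ = √(μ/r₂³) = 1.03810×10^-5 rad/s.
Angle swept by the target during transfer: ω₂·t = 1.6116 rad = 92.34°.
The orbiter traverses 180° on the transfer ellipse, so the target must lead by 180° − 92.34° = 87.66°.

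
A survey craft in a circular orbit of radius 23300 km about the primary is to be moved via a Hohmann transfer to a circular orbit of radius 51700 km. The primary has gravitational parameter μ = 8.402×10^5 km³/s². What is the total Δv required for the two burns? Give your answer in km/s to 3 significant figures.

Δv = 1.90 km/s

Semi-major axis of the transfer orbit: a_t = (23300 + 51700)/2 = 37500 km.
Circular speed at r₁: v₁ = √(μ/r₁) = √(8.402×10^5/23300) = 6.005 km/s.
Transfer-orbit speed at r₁ (vis-viva): v_p = √[μ(2/r₁ − 1/a_t)] = 7.051 km/s.
First burn Δv₁ = |v_p − v₁| = 1.046 km/s.
Circular speed at r₂: v₂ = √(μ/r₂) = 4.0313 km/s.
Transfer-orbit speed at r₂: v_a = √[μ(2/r₂ − 1/a_t)] = 3.1777 km/s.
Second burn Δv₂ = |v₂ − v_a| = 0.8536 km/s.
Δv = Δv₁ + Δv₂ = 1.046 + 0.8536 = 1.900 km/s.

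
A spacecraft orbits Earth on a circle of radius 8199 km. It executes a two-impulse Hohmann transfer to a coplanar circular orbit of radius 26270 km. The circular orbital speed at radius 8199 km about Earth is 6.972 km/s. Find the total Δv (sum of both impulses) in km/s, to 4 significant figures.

From the circular-orbit relation v² = μ/r at r = 8199 km: μ = v²r = (6.972)² × 8199 = 3.98543×10^5 km³/s².
The Hohmann ellipse has a_t = (r₁ + r₂)/2 = 17234.5 km.
Circular speed at r₁: v₁ = √(μ/r₁) = √(3.98543×10^5/8199) = 6.972 km/s.
On the transfer ellipse at r₁, vis-viva gives v_p = √[μ(2/r₁ − 1/a_t)] = 8.608 km/s.
First burn Δv₁ = |v_p − v₁| = 1.636 km/s.
At r₂, v₂ = √(μ/r₂) = 3.895 km/s.
Transfer-orbit speed at r₂: v_a = √[μ(2/r₂ − 1/a_t)] = 2.687 km/s.
Second burn Δv₂ = |v₂ − v_a| = 1.208 km/s.
Total Δv = Δv₁ + Δv₂ = 2.844 km/s.

Δv = 2.844 km/s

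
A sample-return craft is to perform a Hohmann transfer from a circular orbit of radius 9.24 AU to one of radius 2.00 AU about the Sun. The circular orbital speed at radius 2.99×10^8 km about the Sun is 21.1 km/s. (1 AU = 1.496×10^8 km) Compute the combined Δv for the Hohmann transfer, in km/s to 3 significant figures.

From the circular-orbit relation v² = μ/r at r = 2.99×10^8 km: μ = v²r = (21.1)² × 2.99×10^8 = 1.33118×10^11 km³/s².
In km: r₁ = 9.24 × 1.496×10^8 = 1.382304×10^9 km; r₂ = 2.00 × 1.496×10^8 = 2.992×10^8 km.
Semi-major axis of the transfer orbit: a_t = (1.382304×10^9 + 2.992×10^8)/2 = 8.40752×10^8 km.
At r₁ the circular-orbit speed is v₁ = √(μ/r₁) = 9.813 km/s.
Transfer-orbit speed at r₁ (vis-viva equation): v_a = √[μ(2/r₁ − 1/a_t)] = 5.854 km/s.
First burn Δv₁ = |v_a − v₁| = 3.959 km/s.
At r₂, v₂ = √(μ/r₂) = 21.093 km/s.
Transfer-orbit speed at r₂: v_p = √[μ(2/r₂ − 1/a_t)] = 27.046 km/s.
Second burn Δv₂ = |v₂ − v_p| = 5.953 km/s.
Total Δv = Δv₁ + Δv₂ = 9.912 km/s.

Δv = 9.91 km/s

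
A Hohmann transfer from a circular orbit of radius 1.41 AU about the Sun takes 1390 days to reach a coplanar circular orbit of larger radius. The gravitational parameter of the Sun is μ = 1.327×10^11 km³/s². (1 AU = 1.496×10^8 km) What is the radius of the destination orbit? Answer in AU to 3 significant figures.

In km: r₁ = 1.41 × 1.496×10^8 = 2.10936×10^8 km.
Transfer time t = 1390 days = 1.20096×10^8 s, and t = π√(a_t³/μ).
So a_t = (μ t²/π²)^(1/3) = (1.327×10^11 × (1.20096×10^8)² / π²)^(1/3) = 5.7882×10^8 km.
Since a_t = (r₁ + r₂)/2, r₂ = 2a_t − r₁ = 2×5.7882×10^8 − 2.10936×10^8 = 9.46704×10^8 km.
In AU: r₂ = 9.46704×10^8 / 1.496×10^8 = 6.33 AU.

r₂ = 6.33 AU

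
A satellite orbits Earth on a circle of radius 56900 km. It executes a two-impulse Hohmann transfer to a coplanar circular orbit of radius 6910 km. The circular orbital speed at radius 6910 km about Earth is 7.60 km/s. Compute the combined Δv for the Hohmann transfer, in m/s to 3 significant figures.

From the circular-orbit relation v² = μ/r at r = 6910 km: μ = v²r = (7.60)² × 6910 = 3.99122×10^5 km³/s².
Transfer-ellipse semi-major axis a_t = (r₁ + r₂)/2 = (56900 + 6910)/2 = 31905 km.
Circular speed at r₁: v₁ = √(μ/r₁) = √(3.99122×10^5/56900) = 2.6485 km/s.
On the transfer ellipse at r₁, vis-viva equation gives v_a = √[μ(2/r₁ − 1/a_t)] = 1.2326 km/s.
First burn Δv₁ = |v_a − v₁| = 1.416 km/s.
Circular speed at r₂: v₂ = √(μ/r₂) = 7.6000 km/s.
Transfer-orbit speed at r₂: v_p = √[μ(2/r₂ − 1/a_t)] = 10.149 km/s.
Second burn Δv₂ = |v₂ − v_p| = 2.549 km/s.
Total Δv = Δv₁ + Δv₂ = 3.965 km/s.

Δv = 3970 m/s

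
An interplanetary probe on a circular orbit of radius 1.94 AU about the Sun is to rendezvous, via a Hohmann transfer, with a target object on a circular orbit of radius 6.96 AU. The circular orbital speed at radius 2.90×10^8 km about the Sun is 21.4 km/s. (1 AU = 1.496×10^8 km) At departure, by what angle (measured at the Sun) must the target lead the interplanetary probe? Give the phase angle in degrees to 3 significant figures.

From the circular-orbit relation v² = μ/r at r = 2.90×10^8 km: μ = v²r = (21.4)² × 2.90×10^8 = 1.32808×10^11 km³/s².
In km: r₁ = 1.94 × 1.496×10^8 = 2.90224×10^8 km; r₂ = 6.96 × 1.496×10^8 = 1.041216×10^9 km.
Semi-major axis of the transfer orbit: a_t = (2.90224×10^8 + 1.041216×10^9)/2 = 6.6572×10^8 km.
Transfer time t = π√(a_t³/μ) = 1.4807×10^8 s.
Target angular speed ω₂ = √(μ/r₂³) = 1.0847×10^-8 rad/s.
Angle swept by the target during transfer: ω₂·t = 1.606 rad = 92.02°.
Arrival is 180° from departure on the ellipse, so φ = 180° − 92.02° = 88.0°.

φ = 88.0°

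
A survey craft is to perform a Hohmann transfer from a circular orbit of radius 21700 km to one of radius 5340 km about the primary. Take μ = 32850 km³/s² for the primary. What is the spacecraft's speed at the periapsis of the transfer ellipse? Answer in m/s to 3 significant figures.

Semi-major axis of the transfer orbit: a_t = (21700 + 5340)/2 = 13520 km.
At periapsis, r = 5340 km.
From the vis-viva equation, v = √[μ(2/r − 1/a_t)] = 3.142 km/s.

v = 3140 m/s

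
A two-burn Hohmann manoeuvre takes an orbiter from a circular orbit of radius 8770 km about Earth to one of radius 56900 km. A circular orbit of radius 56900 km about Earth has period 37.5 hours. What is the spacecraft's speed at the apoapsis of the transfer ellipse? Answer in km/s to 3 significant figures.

v = 1.37 km/s

From Kepler's third law T² = 4π²r³/μ at r = 56900 km, T = 37.5 hours = 37.5 × 3600 s = 1.350×10^5 s: μ = 4π²r³/T² = 3.99052×10^5 km³/s².
The Hohmann ellipse has a_t = (r₁ + r₂)/2 = 32835 km.
The apoapsis of the transfer ellipse is at r = 56900 km.
Applying v² = μ(2/r − 1/a_t): v = 1.369 km/s.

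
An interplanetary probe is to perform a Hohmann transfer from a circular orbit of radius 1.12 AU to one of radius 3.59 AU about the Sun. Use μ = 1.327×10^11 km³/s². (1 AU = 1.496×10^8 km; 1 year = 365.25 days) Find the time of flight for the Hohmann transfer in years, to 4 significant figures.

t = 1.807 years

In km: r₁ = 1.12 × 1.496×10^8 = 1.67552×10^8 km; r₂ = 3.59 × 1.496×10^8 = 5.37064×10^8 km.
Semi-major axis of the transfer orbit: a_t = (1.67552×10^8 + 5.37064×10^8)/2 = 3.52308×10^8 km.
By Kepler's third law the transfer-orbit period is T = 2π√(a_t³/μ), so t = T/2 = 5.703×10^7 s.
Converting: 5.703×10^7 s ÷ 3.15576×10^7 s/year (365.25 × 86400) = 1.807 years.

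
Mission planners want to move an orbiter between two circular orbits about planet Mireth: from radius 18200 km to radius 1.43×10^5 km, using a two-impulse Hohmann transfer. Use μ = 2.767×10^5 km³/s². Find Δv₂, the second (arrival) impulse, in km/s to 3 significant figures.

Semi-major axis of the transfer orbit: a_t = (18200 + 1.430×10^5)/2 = 80600 km.
On the circular orbit at r = 1.430×10^5 km, v_c = √(μ/r) = 1.391 km/s.
Transfer-orbit speed at the same r (vis-viva, a = a_t): v_t = √[μ(2/r − 1/a_t)] = 0.6610 km/s.
Δv₂ = |v_t − v_c| = |0.6610 − 1.391| = 0.7300 km/s.

Δv₂ = 0.730 km/s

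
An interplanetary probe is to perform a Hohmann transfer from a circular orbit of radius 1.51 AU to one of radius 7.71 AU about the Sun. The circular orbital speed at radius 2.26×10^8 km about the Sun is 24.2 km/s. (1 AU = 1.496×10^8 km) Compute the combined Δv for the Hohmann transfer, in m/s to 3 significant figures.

From the circular-orbit relation v² = μ/r at r = 2.26×10^8 km: μ = v²r = (24.2)² × 2.26×10^8 = 1.32355×10^11 km³/s².
In km: r₁ = 1.51 × 1.496×10^8 = 2.25896×10^8 km; r₂ = 7.71 × 1.496×10^8 = 1.153416×10^9 km.
Transfer-ellipse semi-major axis a_t = (r₁ + r₂)/2 = (2.25896×10^8 + 1.153416×10^9)/2 = 6.89656×10^8 km.
Circular speed at r₁: v₁ = √(μ/r₁) = √(1.32355×10^11/2.25896×10^8) = 24.2056 km/s.
Transfer-orbit speed at r₁ (vis-viva): v_p = √[μ(2/r₁ − 1/a_t)] = 31.3034 km/s.
First burn Δv₁ = |v_p − v₁| = 7.098 km/s.
Circular speed at r₂: v₂ = √(μ/r₂) = 10.712 km/s.
Transfer-orbit speed at r₂: v_a = √[μ(2/r₂ − 1/a_t)] = 6.1308 km/s.
Second burn Δv₂ = |v₂ − v_a| = 4.581 km/s.
Total Δv = Δv₁ + Δv₂ = 11.68 km/s.

Δv = 11700 m/s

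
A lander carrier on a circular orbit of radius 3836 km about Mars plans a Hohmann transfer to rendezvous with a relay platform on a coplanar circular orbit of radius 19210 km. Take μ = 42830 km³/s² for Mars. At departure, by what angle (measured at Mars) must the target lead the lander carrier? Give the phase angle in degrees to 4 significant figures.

φ = 96.38°

The Hohmann ellipse has a_t = (r₁ + r₂)/2 = 11523 km.
The half-period of the transfer ellipse is t = π√(a_t³/μ) = 18777 s.
The target's mean motion on its circular orbit is ω₂ = √(μ/r₂³) = 7.7729×10^-5 rad/s.
Angle swept by the target during transfer: ω₂·t = 1.4595 rad = 83.62°.
Arrival is 180° from departure on the ellipse, so φ = 180° − 83.62° = 96.38°.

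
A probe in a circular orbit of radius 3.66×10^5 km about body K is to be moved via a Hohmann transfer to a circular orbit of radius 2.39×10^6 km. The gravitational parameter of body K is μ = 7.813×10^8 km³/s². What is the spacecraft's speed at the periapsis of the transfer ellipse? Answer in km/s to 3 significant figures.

Transfer-ellipse semi-major axis a_t = (r₁ + r₂)/2 = (3.660×10^5 + 2.390×10^6)/2 = 1.378×10^6 km.
At periapsis, r = 3.660×10^5 km.
Applying v² = μ(2/r − 1/a_t): v = 60.85 km/s.

v = 60.8 km/s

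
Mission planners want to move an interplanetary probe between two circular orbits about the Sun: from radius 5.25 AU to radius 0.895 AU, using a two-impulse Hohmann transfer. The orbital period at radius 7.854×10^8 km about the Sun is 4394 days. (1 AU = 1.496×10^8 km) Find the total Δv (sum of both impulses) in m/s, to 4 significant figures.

Δv = 15650 m/s

From Kepler's third law T² = 4π²r³/μ at r = 7.854×10^8 km, T = 4394 days = 4394 × 86400 s = 3.796416×10^8 s: μ = 4π²r³/T² = 1.32704×10^11 km³/s².
In km: r₁ = 5.25 × 1.496×10^8 = 7.854×10^8 km; r₂ = 0.895 × 1.496×10^8 = 1.33892×10^8 km.
The Hohmann ellipse has a_t = (r₁ + r₂)/2 = 4.59646×10^8 km.
Circular speed at r₁: v₁ = √(μ/r₁) = √(1.32704×10^11/7.854×10^8) = 12.999 km/s.
Transfer-orbit speed at r₁ (v² = μ(2/r − 1/a)): v_a = √[μ(2/r₁ − 1/a_t)] = 7.0156 km/s.
First burn Δv₁ = |v_a − v₁| = 5.983 km/s.
Circular speed at r₂: v₂ = √(μ/r₂) = 31.482 km/s.
Transfer-orbit speed at r₂: v_p = √[μ(2/r₂ − 1/a_t)] = 41.153 km/s.
Second burn Δv₂ = |v₂ − v_p| = 9.671 km/s.
Total Δv = Δv₁ + Δv₂ = 15.65 km/s.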